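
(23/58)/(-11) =-0.04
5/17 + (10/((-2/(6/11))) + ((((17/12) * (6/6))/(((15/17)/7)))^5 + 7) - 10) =6335893393557466141/35334921600000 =179309.68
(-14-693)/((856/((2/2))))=-707/856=-0.83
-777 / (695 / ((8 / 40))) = -777 / 3475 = -0.22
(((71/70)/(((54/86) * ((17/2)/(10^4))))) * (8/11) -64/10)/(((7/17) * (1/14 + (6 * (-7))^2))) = 486218048/256725315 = 1.89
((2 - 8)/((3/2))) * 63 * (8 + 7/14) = -2142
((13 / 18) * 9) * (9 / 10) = 117 / 20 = 5.85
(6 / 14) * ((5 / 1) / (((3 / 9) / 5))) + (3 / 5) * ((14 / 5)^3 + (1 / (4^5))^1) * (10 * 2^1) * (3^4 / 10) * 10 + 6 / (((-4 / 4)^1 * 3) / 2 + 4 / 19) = 33501547767 / 1568000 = 21365.78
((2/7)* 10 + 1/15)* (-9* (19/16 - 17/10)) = 13.49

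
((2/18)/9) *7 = 7/81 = 0.09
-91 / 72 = -1.26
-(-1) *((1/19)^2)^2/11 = 1/1433531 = 0.00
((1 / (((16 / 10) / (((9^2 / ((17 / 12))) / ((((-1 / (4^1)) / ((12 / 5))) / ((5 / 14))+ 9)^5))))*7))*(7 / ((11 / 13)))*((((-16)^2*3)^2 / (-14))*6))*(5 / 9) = -61818296441241600 / 522000690044141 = -118.43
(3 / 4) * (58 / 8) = 5.44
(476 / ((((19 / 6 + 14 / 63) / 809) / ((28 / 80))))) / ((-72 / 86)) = -28977571 / 610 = -47504.21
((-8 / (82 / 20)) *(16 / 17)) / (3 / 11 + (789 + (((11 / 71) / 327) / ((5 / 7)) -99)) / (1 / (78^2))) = -544825600 / 1245429235046697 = -0.00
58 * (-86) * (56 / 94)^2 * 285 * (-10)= 11145187200 / 2209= 5045354.10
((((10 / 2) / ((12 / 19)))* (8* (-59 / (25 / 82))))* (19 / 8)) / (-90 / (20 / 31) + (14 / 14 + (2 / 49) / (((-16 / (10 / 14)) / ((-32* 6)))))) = 299527837 / 1421565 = 210.70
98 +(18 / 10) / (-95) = 46541 / 475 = 97.98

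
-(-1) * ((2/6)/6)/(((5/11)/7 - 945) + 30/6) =-77/1302750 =-0.00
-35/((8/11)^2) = -4235/64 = -66.17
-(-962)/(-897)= -1.07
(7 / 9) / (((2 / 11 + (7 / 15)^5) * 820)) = 1299375 / 279394828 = 0.00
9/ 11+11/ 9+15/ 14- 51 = -66373/ 1386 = -47.89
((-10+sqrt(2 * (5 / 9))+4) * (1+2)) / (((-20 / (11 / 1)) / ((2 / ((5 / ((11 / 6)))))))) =363 / 50 - 121 * sqrt(10) / 300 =5.98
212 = 212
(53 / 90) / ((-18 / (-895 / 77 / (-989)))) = -9487 / 24673572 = -0.00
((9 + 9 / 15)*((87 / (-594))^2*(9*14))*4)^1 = 188384 / 1815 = 103.79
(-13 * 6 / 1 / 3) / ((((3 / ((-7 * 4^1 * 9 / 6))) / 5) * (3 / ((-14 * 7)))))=-178360 / 3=-59453.33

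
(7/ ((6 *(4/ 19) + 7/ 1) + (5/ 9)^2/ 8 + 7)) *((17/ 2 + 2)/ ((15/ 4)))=1206576/ 941975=1.28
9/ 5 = 1.80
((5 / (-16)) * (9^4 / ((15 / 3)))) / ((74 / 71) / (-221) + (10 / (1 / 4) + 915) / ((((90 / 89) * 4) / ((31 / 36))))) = -16677681462 / 8268478771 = -2.02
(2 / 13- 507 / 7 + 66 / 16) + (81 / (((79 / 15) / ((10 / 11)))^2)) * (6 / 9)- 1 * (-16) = -50.54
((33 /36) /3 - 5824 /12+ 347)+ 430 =10511 /36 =291.97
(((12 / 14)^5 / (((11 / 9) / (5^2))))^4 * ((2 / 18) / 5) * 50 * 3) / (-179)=-31234447298506752000000000 / 209114704184537377888739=-149.37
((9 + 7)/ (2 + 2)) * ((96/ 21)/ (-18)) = -64/ 63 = -1.02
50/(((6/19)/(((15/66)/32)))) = 2375/2112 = 1.12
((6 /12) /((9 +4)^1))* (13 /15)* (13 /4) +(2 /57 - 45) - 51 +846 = 570109 /760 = 750.14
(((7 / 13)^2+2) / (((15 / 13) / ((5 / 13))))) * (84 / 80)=2709 / 3380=0.80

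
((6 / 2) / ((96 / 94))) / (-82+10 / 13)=-611 / 16896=-0.04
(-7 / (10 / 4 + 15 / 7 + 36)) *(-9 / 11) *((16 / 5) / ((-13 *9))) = -1568 / 406835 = -0.00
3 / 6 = 1 / 2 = 0.50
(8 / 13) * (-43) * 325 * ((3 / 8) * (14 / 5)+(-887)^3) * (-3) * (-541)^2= -5269690331148961110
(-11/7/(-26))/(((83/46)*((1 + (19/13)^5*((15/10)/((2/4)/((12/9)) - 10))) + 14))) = 79485263/33127808841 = 0.00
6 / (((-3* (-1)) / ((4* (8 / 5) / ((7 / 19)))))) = 1216 / 35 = 34.74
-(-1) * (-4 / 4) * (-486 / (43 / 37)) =17982 / 43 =418.19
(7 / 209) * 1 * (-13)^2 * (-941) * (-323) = 18924451 / 11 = 1720404.64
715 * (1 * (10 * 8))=57200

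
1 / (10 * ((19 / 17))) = 17 / 190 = 0.09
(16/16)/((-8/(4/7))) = -1/14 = -0.07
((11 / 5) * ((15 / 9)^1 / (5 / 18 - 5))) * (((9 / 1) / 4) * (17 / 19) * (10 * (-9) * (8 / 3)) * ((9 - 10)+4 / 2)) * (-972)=-6928416 / 19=-364653.47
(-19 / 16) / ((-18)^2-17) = -19 / 4912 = -0.00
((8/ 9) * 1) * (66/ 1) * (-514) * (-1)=90464/ 3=30154.67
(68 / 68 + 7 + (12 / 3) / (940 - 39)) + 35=38747 / 901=43.00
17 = 17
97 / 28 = 3.46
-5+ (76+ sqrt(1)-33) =39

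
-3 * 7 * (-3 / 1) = 63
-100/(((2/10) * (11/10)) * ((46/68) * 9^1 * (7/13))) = -2210000/15939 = -138.65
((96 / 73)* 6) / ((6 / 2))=2.63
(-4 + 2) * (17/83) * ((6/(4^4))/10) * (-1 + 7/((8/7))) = -2091/424960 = -0.00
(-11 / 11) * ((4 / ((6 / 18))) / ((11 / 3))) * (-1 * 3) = 9.82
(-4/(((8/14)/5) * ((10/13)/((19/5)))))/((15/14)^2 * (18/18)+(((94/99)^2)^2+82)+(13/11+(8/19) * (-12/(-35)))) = -309254087340198/152546713116683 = -2.03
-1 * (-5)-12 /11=43 /11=3.91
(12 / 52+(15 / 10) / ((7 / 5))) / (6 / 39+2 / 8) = 158 / 49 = 3.22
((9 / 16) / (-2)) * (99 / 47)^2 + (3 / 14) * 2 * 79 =16135593 / 494816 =32.61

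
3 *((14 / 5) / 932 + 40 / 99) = 93893 / 76890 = 1.22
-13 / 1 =-13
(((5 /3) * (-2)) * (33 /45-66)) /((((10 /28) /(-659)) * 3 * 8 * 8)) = -4516127 /2160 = -2090.80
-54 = -54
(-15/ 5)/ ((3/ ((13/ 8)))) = -13/ 8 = -1.62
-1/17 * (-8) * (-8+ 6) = -16/17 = -0.94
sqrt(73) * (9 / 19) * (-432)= -3888 * sqrt(73) / 19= -1748.37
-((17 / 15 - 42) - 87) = 1918 / 15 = 127.87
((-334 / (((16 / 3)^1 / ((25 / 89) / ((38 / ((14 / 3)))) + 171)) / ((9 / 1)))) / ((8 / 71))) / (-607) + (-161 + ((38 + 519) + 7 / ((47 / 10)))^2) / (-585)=37206129146592037 / 42445715513760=876.56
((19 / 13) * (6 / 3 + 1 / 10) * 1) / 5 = 399 / 650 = 0.61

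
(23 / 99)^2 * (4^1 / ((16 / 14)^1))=3703 / 19602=0.19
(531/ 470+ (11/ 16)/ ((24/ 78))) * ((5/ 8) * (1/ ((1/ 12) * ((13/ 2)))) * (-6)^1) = -23.29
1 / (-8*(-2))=1 / 16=0.06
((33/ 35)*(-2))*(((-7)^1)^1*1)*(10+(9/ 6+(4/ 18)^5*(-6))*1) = 4978391/ 32805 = 151.76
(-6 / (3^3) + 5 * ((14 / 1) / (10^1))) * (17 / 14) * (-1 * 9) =-74.07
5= 5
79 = 79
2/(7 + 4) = 2/11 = 0.18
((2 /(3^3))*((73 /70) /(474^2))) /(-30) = -73 /6369564600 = -0.00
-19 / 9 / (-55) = 19 / 495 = 0.04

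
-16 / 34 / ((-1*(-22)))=-4 / 187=-0.02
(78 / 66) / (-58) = -13 / 638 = -0.02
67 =67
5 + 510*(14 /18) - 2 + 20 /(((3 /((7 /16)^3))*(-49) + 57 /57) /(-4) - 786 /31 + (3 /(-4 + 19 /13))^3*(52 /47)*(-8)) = 27859257963053 /69698081721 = 399.71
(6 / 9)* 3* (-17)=-34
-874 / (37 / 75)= -65550 / 37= -1771.62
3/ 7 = 0.43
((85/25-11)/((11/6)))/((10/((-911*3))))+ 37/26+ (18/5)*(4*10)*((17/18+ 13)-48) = -26952813/7150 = -3769.62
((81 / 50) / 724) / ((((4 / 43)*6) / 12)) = 3483 / 72400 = 0.05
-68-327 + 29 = -366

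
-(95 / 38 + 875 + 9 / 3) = -880.50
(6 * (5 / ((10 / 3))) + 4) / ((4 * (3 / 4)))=13 / 3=4.33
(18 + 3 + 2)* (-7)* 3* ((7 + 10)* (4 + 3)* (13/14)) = -106743/2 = -53371.50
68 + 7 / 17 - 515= -7592 / 17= -446.59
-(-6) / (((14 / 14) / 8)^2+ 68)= 128 / 1451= 0.09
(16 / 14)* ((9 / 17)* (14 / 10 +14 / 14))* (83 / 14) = 35856 / 4165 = 8.61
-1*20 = -20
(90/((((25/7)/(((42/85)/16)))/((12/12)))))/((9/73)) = 10731/1700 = 6.31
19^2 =361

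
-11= -11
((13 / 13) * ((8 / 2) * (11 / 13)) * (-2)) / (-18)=44 / 117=0.38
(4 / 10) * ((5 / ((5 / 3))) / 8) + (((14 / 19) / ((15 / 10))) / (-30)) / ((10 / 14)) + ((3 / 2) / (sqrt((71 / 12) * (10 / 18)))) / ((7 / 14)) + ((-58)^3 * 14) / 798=-58531427 / 17100 + 18 * sqrt(1065) / 355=-3421.24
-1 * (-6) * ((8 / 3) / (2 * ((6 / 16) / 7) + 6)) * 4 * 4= 7168 / 171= 41.92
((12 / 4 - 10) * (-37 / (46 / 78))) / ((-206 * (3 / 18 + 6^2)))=-4329 / 73439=-0.06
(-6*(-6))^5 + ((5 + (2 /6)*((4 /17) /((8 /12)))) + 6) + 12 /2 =1027925283 /17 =60466193.12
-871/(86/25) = -21775/86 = -253.20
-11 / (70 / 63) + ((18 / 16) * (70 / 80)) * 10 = -9 / 160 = -0.06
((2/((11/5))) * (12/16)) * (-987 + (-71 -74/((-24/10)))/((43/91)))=-1382885/1892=-730.91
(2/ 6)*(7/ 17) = 0.14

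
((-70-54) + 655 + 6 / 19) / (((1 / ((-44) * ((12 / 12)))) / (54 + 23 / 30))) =-24326258 / 19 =-1280329.37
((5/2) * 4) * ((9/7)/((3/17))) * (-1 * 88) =-44880/7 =-6411.43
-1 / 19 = -0.05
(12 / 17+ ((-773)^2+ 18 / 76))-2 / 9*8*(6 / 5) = 597527.81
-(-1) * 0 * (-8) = 0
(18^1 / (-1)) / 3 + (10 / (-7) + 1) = -45 / 7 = -6.43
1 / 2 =0.50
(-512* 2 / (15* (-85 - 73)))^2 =262144 / 1404225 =0.19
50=50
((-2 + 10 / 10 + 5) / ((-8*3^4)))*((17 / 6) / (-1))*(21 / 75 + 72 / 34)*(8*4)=8152 / 6075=1.34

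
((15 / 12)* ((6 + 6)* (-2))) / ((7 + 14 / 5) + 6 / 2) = -75 / 32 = -2.34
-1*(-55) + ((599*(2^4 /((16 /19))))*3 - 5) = 34193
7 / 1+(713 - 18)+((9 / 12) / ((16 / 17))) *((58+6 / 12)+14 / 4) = 24045 / 32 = 751.41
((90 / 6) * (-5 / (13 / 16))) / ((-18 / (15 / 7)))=1000 / 91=10.99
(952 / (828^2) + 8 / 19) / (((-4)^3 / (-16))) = 687845 / 6513048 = 0.11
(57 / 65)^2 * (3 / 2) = 9747 / 8450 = 1.15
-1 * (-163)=163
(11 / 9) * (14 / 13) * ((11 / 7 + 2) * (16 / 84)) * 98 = 87.75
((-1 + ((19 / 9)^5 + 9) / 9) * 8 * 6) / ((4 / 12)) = 39617584 / 59049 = 670.93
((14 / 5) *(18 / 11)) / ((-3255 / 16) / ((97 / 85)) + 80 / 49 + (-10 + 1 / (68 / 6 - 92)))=-210805056 / 8587574335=-0.02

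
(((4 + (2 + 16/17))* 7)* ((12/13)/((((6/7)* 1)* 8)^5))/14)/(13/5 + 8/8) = 4958065/84467515392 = 0.00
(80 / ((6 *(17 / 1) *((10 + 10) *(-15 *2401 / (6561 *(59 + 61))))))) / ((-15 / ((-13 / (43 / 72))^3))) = -9564781584384 / 16226186095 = -589.47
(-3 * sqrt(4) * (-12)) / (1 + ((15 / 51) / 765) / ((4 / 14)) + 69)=374544 / 364147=1.03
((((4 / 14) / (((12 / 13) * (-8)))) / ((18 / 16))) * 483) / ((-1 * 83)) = 299 / 1494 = 0.20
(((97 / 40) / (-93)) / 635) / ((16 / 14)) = -679 / 18897600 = -0.00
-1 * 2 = -2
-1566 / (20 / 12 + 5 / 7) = -16443 / 25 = -657.72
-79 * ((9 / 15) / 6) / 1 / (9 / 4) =-158 / 45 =-3.51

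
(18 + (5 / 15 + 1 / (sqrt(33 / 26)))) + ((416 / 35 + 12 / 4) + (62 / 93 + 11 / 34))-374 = -404351 / 1190 + sqrt(858) / 33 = -338.90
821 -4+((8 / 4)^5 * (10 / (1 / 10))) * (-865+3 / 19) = -52566877 / 19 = -2766677.74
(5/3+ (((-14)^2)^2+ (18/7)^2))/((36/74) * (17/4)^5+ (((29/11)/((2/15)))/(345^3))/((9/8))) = 9666621453966681600/169701006211647421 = 56.96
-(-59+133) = -74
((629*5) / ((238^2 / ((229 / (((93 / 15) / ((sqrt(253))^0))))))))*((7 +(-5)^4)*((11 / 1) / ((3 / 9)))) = 1104455550 / 25823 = 42770.23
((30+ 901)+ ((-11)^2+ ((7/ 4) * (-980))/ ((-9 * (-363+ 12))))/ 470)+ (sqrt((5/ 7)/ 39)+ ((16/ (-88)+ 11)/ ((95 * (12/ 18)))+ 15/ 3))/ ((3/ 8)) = 8 * sqrt(1365)/ 819+ 146627801041/ 155154285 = 945.41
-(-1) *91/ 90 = 91/ 90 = 1.01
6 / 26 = 3 / 13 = 0.23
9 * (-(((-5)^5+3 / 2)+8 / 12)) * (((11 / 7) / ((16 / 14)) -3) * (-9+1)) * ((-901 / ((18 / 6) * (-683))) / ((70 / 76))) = 4169863139 / 23905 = 174434.77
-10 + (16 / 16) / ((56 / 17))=-543 / 56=-9.70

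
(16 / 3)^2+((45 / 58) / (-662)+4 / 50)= 246415403 / 8639100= 28.52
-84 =-84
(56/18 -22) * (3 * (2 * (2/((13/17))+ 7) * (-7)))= 297500/39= 7628.21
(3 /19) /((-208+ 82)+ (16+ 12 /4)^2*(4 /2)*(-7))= -3 /98420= -0.00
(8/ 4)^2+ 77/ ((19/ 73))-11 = 288.84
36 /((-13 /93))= -3348 /13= -257.54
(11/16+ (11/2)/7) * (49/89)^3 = 2773155/11279504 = 0.25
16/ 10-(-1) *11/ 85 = 147/ 85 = 1.73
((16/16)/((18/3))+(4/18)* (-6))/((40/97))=-679/240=-2.83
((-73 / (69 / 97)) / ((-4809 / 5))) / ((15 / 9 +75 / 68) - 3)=-2407540 / 5198529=-0.46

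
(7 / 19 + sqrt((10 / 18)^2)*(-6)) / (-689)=13 / 3021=0.00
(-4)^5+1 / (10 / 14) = -5113 / 5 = -1022.60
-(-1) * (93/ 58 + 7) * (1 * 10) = 2495/ 29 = 86.03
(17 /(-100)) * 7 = -119 /100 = -1.19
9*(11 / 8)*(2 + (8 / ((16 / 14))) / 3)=429 / 8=53.62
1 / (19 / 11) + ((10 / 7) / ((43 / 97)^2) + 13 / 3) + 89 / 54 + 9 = 303171335 / 13279518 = 22.83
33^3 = 35937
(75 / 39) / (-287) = -25 / 3731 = -0.01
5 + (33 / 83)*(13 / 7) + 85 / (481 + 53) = 1829741 / 310254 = 5.90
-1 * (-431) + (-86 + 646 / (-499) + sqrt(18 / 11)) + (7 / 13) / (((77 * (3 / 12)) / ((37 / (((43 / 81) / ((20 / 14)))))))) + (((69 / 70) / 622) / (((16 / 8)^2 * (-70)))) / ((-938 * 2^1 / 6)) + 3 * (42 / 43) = 3 * sqrt(22) / 11 + 12260354949029473457 / 35087654107105600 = 350.70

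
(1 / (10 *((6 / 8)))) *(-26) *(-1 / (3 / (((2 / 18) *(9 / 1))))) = 52 / 45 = 1.16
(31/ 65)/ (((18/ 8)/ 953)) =118172/ 585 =202.00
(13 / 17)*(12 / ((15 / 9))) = 468 / 85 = 5.51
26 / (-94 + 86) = -13 / 4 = -3.25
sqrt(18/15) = sqrt(30)/5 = 1.10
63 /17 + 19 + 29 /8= 3581 /136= 26.33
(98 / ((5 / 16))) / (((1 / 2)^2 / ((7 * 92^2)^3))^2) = 1085196062320257434853072680517632 / 5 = 217039212464051486970614500000000.00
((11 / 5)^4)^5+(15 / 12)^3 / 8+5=344448253467024679789037 / 48828125000000000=7054300.23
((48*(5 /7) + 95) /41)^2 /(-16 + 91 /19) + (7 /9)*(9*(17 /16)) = 1838823443 /280713552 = 6.55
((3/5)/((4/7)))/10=21/200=0.10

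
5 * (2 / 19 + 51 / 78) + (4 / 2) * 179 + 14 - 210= 81903 / 494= 165.80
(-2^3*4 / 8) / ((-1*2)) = 2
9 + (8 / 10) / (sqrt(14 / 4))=4 * sqrt(14) / 35 + 9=9.43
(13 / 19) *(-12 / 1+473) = 5993 / 19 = 315.42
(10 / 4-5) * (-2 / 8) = 5 / 8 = 0.62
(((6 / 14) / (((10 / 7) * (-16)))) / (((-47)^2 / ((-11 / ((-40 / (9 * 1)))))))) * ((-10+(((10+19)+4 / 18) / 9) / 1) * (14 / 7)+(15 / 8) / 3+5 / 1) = 56177 / 339302400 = 0.00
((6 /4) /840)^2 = 0.00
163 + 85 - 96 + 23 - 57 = 118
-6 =-6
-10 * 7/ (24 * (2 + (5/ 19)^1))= -665/ 516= -1.29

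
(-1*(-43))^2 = 1849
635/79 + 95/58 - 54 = -203093/4582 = -44.32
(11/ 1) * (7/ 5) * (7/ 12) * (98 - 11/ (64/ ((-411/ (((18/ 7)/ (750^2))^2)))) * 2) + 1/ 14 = 204059794192411397/ 3360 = 60732081604884.34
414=414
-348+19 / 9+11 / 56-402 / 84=-176641 / 504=-350.48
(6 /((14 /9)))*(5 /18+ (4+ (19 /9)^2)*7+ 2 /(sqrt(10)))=27*sqrt(10) /35+ 9635 /42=231.84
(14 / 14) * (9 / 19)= 9 / 19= 0.47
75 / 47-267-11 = -12991 / 47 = -276.40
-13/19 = -0.68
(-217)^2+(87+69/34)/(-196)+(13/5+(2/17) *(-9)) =1569041697/33320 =47090.09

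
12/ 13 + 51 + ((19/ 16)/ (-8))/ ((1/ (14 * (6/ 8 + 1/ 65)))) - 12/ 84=5846091/ 116480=50.19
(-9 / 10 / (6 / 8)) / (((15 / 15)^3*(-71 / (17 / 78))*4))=17 / 18460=0.00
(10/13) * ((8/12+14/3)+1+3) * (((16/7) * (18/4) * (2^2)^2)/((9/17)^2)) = 1479680/351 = 4215.61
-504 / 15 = -168 / 5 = -33.60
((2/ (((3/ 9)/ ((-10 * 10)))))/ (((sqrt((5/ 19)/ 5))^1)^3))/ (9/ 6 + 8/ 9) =-205200 * sqrt(19)/ 43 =-20801.07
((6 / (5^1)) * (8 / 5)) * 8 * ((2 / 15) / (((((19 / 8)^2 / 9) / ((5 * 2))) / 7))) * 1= 228.74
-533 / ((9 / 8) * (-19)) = 4264 / 171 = 24.94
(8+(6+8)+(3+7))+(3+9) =44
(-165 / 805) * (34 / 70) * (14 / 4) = -561 / 1610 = -0.35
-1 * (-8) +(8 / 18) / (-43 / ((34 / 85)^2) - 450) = 206984 / 25875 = 8.00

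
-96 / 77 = -1.25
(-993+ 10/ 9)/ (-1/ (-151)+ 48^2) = -0.43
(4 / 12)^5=1 / 243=0.00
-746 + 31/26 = -19365/26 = -744.81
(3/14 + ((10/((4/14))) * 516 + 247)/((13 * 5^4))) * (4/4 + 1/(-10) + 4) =1964711/162500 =12.09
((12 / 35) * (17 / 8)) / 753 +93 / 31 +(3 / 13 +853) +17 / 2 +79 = 107778883 / 114205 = 943.73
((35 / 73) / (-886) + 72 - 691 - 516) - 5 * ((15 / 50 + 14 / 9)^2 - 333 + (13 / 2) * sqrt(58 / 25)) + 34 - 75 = 24716378299 / 52389180 - 13 * sqrt(58) / 2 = 422.28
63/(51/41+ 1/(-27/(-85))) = 69741/4862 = 14.34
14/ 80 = 7/ 40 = 0.18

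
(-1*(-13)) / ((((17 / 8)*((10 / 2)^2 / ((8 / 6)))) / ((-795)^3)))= -2786977440 / 17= -163939849.41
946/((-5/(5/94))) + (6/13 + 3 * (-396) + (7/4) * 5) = -2905555/2444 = -1188.85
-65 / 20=-13 / 4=-3.25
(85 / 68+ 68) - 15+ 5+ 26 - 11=297 / 4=74.25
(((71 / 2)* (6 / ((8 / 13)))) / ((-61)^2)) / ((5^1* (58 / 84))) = 58149 / 2158180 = 0.03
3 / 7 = 0.43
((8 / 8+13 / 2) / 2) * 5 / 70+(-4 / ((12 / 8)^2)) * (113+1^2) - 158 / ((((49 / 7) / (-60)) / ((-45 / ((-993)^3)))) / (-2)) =-1233109046473 / 6092468088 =-202.40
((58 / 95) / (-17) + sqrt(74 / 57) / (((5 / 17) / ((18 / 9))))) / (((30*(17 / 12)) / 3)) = -348 / 137275 + 4*sqrt(4218) / 475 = 0.54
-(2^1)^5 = -32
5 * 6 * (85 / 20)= 255 / 2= 127.50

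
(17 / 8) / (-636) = -17 / 5088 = -0.00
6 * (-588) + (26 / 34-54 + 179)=-57838 / 17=-3402.24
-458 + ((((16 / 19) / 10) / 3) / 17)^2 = -10751103386 / 23474025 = -458.00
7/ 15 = 0.47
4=4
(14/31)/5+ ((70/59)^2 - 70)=-36960616/539555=-68.50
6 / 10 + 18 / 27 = 19 / 15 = 1.27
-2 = -2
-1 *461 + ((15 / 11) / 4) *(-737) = -2849 / 4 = -712.25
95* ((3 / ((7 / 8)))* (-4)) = -9120 / 7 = -1302.86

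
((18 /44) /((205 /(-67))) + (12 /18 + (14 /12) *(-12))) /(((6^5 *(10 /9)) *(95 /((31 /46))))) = -5648479 /510849504000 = -0.00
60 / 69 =0.87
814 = 814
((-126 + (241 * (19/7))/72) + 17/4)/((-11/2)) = 56783/2772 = 20.48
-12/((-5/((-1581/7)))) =-18972/35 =-542.06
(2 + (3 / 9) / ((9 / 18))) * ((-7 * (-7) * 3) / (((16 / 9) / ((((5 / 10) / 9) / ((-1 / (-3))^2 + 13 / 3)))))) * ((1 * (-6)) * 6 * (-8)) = 793.80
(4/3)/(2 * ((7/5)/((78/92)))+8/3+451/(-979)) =23140/95601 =0.24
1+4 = 5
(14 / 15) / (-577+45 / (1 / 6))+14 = 64456 / 4605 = 14.00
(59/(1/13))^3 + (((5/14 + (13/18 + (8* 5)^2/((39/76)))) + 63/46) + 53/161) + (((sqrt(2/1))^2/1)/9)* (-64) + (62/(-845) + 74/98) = 2578225846560071/5713890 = 451220770.19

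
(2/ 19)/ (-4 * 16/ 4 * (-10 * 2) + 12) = 1/ 3154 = 0.00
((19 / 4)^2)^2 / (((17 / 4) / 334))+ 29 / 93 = 2024031227 / 50592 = 40006.94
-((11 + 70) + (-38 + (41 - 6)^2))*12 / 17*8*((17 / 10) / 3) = -20288 / 5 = -4057.60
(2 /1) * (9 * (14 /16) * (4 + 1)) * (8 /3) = 210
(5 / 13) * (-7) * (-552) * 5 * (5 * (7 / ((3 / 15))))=16905000 / 13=1300384.62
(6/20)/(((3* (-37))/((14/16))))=-0.00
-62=-62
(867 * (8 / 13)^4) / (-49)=-3551232 / 1399489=-2.54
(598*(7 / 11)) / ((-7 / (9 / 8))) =-2691 / 44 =-61.16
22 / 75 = 0.29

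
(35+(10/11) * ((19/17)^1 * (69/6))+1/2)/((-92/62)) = -547057/17204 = -31.80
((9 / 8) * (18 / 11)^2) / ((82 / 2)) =0.07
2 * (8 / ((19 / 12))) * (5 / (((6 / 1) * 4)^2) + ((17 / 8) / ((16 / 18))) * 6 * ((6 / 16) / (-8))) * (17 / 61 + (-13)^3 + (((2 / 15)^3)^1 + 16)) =686509097287 / 46939500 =14625.40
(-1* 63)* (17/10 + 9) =-6741/10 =-674.10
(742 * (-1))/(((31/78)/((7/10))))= -202566/155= -1306.88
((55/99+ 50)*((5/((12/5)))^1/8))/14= 1625/1728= 0.94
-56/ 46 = -28/ 23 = -1.22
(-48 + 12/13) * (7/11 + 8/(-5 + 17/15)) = 279684/4147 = 67.44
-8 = -8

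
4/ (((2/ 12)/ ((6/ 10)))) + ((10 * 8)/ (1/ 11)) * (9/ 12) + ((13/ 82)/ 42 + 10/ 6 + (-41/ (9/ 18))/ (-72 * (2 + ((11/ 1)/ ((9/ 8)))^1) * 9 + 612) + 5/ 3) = 273097519/ 402948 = 677.75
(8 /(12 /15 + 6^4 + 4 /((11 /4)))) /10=11 /17851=0.00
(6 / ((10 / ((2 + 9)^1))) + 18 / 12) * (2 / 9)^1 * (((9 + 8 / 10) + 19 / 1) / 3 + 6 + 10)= 1152 / 25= 46.08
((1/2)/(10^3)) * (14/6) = 0.00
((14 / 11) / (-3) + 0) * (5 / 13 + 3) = -56 / 39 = -1.44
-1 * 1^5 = -1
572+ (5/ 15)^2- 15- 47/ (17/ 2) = 84392/ 153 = 551.58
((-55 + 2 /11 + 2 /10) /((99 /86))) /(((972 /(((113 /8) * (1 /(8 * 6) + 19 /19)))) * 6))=-178806341 /1524251520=-0.12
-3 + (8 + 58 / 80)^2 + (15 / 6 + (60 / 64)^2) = 489629 / 6400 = 76.50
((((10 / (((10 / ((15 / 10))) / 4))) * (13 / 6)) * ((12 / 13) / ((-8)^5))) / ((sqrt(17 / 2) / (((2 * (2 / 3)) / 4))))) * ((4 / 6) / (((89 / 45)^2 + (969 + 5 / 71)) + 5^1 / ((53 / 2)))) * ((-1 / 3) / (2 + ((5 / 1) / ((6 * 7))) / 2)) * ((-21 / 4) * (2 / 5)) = -74676735 * sqrt(34) / 44665608041252864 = -0.00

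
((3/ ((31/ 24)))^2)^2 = 26873856/ 923521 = 29.10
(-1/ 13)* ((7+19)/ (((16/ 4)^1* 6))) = -1/ 12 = -0.08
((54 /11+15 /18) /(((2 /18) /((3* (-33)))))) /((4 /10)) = -51165 /4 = -12791.25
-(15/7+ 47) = -344/7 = -49.14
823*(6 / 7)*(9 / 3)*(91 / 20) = 96291 / 10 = 9629.10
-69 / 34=-2.03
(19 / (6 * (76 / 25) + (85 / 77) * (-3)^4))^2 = 1337730625 / 42947174169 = 0.03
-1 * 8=-8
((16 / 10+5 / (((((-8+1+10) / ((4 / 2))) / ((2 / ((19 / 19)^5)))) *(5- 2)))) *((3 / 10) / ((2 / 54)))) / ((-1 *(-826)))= 387 / 10325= 0.04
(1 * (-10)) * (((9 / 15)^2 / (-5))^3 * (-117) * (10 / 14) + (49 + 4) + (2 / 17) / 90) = -44373287158 / 83671875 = -530.33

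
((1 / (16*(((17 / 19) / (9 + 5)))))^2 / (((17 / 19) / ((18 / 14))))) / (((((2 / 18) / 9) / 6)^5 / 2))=366127812046680831 / 4913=74522249551532.84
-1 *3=-3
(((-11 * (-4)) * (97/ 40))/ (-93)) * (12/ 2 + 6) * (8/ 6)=-8536/ 465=-18.36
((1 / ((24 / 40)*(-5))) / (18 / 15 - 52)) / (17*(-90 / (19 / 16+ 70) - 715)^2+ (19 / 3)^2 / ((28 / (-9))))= 5341910 / 7100294857741167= 0.00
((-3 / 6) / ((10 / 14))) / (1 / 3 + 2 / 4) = -0.84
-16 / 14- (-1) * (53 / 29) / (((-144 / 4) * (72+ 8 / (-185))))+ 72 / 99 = -445482281 / 1070125056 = -0.42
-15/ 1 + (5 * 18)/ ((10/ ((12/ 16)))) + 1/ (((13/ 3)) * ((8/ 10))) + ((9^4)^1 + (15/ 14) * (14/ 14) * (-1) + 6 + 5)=597230/ 91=6562.97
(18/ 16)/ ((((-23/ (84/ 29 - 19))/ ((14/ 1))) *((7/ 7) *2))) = 29421/ 5336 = 5.51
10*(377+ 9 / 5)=3788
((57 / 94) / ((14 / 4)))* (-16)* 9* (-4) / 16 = 2052 / 329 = 6.24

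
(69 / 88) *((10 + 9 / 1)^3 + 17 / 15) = 5378.97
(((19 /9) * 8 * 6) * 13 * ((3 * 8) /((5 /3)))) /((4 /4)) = 94848 /5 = 18969.60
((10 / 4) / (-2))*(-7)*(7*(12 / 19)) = 735 / 19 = 38.68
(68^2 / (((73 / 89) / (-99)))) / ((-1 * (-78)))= -6790344 / 949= -7155.26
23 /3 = 7.67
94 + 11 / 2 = 199 / 2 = 99.50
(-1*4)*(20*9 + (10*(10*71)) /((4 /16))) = -114320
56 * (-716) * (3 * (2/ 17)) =-240576/ 17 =-14151.53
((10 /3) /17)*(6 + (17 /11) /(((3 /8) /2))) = 4700 /1683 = 2.79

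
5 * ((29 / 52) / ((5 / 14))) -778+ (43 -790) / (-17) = -321003 / 442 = -726.25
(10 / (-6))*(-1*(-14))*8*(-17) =9520 / 3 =3173.33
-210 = -210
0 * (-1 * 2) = 0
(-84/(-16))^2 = 441/16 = 27.56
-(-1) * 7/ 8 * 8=7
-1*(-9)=9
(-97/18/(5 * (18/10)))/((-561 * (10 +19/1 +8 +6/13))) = 1261/44259534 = 0.00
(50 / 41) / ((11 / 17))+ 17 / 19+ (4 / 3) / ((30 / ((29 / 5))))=5855827 / 1928025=3.04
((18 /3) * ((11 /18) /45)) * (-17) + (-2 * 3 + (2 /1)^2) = -457 /135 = -3.39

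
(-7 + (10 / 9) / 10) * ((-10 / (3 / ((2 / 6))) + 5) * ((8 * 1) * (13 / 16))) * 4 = -56420 / 81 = -696.54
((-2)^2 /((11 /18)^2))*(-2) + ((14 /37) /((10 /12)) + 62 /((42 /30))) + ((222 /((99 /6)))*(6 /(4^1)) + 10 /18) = 62129707 /1410255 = 44.06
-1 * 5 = -5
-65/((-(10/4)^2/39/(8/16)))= 1014/5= 202.80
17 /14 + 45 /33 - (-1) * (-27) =-3761 /154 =-24.42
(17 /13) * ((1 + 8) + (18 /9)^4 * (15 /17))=393 /13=30.23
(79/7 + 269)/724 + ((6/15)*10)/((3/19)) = 195527/7602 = 25.72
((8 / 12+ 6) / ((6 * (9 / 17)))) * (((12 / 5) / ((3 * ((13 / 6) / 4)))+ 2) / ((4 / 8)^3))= 61472 / 1053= 58.38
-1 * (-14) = 14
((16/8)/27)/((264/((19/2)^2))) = 361/14256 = 0.03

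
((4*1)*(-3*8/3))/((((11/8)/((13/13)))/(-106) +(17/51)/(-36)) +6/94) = -34435584/44765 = -769.25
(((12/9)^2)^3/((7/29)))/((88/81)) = 14848/693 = 21.43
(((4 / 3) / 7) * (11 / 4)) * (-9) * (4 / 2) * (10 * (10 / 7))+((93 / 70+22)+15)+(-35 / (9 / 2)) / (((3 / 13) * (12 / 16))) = -5608339 / 39690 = -141.30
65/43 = 1.51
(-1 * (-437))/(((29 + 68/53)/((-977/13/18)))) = -22628297/375570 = -60.25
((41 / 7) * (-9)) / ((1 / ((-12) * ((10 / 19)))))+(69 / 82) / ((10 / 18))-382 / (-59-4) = 167112317 / 490770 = 340.51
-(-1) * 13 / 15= 13 / 15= 0.87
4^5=1024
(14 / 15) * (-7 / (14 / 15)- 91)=-1379 / 15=-91.93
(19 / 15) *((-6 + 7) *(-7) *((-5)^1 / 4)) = 133 / 12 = 11.08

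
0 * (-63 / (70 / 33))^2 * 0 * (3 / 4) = 0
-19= -19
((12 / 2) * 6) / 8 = 9 / 2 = 4.50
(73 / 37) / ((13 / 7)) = 511 / 481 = 1.06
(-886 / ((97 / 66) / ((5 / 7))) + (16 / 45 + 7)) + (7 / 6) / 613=-423.25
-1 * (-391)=391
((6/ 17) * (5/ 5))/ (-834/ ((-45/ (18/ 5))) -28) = 75/ 8228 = 0.01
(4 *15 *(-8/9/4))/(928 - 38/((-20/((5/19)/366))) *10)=-4880/339653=-0.01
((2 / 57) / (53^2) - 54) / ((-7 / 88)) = 760856800 / 1120791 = 678.86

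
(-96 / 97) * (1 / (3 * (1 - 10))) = 32 / 873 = 0.04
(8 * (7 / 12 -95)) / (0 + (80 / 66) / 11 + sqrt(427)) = 10967440 / 56263763 -99529518 * sqrt(427) / 56263763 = -36.36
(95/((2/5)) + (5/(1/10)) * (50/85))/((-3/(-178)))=15836.76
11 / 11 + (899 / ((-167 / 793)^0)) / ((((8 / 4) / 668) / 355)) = 106594431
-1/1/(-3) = 1/3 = 0.33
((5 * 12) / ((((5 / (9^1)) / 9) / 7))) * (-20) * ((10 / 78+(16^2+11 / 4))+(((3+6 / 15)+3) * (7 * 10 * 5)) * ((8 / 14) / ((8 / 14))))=-4420615500 / 13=-340047346.15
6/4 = 3/2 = 1.50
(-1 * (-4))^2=16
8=8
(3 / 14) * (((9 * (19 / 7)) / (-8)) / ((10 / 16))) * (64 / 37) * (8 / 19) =-6912 / 9065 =-0.76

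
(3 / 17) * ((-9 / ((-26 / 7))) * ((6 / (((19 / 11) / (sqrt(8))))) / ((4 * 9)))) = 693 * sqrt(2) / 8398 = 0.12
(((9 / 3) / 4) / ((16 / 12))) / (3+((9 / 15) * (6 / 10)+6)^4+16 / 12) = 10546875 / 30759440128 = 0.00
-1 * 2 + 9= 7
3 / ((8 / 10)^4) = 7.32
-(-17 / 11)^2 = -289 / 121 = -2.39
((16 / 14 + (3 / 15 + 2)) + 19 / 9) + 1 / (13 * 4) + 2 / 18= 91471 / 16380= 5.58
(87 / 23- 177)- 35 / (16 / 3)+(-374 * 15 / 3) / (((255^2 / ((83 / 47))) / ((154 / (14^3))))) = -116560443317 / 648340560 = -179.78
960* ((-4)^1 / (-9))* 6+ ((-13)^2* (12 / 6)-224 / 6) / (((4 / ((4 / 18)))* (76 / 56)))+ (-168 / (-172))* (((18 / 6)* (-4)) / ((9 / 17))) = 2550.17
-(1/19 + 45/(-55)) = 160/209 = 0.77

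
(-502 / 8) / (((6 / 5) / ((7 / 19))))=-19.27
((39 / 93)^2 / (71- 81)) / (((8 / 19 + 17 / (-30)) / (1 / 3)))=3211 / 79763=0.04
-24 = -24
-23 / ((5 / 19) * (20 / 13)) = -5681 / 100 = -56.81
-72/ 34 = -36/ 17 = -2.12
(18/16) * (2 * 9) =81/4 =20.25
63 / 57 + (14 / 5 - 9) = -484 / 95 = -5.09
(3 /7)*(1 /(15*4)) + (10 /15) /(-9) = -0.07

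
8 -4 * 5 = -12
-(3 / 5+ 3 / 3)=-8 / 5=-1.60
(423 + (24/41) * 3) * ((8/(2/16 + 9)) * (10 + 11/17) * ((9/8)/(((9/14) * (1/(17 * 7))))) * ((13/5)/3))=2141757072/2993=715588.73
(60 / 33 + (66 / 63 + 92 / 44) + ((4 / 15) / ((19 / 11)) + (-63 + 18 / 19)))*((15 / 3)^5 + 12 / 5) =-1028405986 / 5775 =-178078.96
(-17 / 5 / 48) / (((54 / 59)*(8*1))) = -1003 / 103680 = -0.01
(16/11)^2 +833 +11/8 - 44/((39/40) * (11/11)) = 29875517/37752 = 791.36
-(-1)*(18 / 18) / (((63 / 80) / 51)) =1360 / 21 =64.76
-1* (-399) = 399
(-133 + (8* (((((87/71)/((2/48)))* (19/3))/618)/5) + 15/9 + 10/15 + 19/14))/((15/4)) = -395687942/11517975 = -34.35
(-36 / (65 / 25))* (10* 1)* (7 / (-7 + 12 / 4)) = 3150 / 13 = 242.31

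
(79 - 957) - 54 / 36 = -1759 / 2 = -879.50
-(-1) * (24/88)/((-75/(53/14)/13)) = -689/3850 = -0.18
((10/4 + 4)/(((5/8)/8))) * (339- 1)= 140608/5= 28121.60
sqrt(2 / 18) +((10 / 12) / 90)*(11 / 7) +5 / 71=22453 / 53676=0.42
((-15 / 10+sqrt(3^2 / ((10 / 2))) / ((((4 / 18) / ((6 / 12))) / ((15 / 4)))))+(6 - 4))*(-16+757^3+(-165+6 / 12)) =867595825 / 4+70275261825*sqrt(5) / 32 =5127532161.79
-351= -351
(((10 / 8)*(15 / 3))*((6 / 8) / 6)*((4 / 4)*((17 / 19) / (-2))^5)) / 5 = -7099285 / 2535525376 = -0.00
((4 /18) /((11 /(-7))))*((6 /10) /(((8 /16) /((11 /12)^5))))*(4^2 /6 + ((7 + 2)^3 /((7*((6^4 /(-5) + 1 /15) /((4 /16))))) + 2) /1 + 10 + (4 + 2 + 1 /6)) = -19822288849 /8704889856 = -2.28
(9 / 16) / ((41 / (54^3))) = 177147 / 82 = 2160.33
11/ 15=0.73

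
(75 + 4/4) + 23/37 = 2835/37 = 76.62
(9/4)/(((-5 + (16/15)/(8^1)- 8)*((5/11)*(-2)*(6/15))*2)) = 1485/6176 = 0.24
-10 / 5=-2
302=302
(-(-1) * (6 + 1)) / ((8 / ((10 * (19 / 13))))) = 665 / 52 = 12.79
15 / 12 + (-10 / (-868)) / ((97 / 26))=105505 / 84196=1.25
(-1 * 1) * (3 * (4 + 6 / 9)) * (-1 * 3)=42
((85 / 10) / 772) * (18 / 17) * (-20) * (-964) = 43380 / 193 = 224.77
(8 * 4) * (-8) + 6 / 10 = -1277 / 5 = -255.40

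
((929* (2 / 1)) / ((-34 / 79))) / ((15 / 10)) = -146782 / 51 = -2878.08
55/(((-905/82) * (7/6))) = -5412/1267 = -4.27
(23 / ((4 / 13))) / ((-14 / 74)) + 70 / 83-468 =-2003901 / 2324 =-862.26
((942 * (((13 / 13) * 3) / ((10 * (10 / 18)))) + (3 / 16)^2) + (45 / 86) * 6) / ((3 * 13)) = 13.12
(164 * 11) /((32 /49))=22099 /8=2762.38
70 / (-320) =-7 / 32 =-0.22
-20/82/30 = -1/123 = -0.01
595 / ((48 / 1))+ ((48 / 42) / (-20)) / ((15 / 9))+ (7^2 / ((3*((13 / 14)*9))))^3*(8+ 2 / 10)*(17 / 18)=76474121352521 / 1089737485200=70.18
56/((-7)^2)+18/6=29/7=4.14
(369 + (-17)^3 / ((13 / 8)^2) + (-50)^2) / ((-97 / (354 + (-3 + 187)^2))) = -60106970 / 169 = -355662.54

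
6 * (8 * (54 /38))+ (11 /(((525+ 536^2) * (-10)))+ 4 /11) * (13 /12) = 165074927571 /2406183560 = 68.60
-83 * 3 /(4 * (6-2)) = -249 /16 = -15.56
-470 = -470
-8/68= -2/17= -0.12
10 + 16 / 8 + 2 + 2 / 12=14.17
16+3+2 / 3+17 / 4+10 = 407 / 12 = 33.92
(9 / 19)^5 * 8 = 472392 / 2476099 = 0.19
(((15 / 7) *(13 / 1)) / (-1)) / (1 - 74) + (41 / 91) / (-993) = 2514262 / 6596499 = 0.38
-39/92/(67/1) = -39/6164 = -0.01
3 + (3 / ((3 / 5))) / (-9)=2.44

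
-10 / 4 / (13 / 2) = -5 / 13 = -0.38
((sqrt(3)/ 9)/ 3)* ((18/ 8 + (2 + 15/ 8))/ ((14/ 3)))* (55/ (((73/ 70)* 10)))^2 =1037575* sqrt(3)/ 767376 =2.34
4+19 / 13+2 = 97 / 13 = 7.46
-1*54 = -54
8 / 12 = 2 / 3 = 0.67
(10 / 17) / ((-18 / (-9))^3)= 5 / 68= 0.07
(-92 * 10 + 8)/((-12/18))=1368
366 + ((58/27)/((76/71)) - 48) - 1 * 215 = 107737/1026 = 105.01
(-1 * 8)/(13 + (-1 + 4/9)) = -9/14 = -0.64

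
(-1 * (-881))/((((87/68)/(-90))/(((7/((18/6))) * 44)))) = -184516640/29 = -6362642.76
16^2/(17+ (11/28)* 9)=7168/575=12.47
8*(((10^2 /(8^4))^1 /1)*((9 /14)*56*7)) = 1575 /32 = 49.22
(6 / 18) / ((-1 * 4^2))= -1 / 48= -0.02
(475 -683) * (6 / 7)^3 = -44928 / 343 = -130.99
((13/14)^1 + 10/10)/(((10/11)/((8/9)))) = 66/35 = 1.89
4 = 4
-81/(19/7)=-567/19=-29.84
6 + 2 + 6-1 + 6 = 19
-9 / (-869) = 9 / 869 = 0.01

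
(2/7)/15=2/105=0.02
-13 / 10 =-1.30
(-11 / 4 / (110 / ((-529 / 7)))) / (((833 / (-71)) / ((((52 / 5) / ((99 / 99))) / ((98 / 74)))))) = -18065879 / 14285950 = -1.26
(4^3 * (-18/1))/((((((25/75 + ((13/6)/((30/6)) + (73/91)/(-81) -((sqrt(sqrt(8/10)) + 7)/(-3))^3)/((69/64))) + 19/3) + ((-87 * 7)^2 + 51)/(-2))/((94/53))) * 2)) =1721099016000/(53 * (5895264482725 -8736 * (sqrt(2) * 5^(3/4) + 35)^3)) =0.01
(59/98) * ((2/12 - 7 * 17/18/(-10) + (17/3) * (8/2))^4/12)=18871340563066379/1234517760000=15286.41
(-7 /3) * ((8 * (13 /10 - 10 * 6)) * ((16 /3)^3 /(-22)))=-33660928 /4455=-7555.76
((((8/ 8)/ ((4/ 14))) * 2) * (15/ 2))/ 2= 105/ 4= 26.25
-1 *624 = -624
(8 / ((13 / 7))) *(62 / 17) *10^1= 34720 / 221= 157.10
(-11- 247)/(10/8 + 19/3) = -3096/91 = -34.02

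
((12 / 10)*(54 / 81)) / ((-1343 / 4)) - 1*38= -255186 / 6715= -38.00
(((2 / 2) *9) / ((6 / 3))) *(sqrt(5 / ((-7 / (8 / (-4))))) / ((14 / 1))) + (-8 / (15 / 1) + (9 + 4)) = 9 *sqrt(70) / 196 + 187 / 15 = 12.85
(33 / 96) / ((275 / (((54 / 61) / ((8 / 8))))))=27 / 24400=0.00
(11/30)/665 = 11/19950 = 0.00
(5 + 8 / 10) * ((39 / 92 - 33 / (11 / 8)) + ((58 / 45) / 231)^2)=-6796823053373 / 49705771500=-136.74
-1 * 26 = -26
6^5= 7776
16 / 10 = 8 / 5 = 1.60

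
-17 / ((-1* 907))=17 / 907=0.02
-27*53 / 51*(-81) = 38637 / 17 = 2272.76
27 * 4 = 108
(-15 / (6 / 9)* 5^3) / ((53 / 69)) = -388125 / 106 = -3661.56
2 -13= -11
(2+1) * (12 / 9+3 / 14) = 65 / 14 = 4.64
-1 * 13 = -13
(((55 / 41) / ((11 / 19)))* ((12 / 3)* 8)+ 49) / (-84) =-1683 / 1148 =-1.47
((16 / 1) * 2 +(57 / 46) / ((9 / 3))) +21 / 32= 24339 / 736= 33.07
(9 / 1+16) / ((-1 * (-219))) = 25 / 219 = 0.11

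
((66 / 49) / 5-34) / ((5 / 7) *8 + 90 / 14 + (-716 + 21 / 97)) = 200402 / 4180505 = 0.05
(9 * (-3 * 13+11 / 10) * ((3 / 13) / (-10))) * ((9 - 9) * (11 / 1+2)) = 0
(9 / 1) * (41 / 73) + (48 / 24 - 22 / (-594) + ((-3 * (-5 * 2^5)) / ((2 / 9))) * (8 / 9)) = 1927.09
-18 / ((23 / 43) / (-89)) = 68886 / 23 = 2995.04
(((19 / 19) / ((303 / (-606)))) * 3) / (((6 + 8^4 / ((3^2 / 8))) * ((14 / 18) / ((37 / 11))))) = -8991 / 1263647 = -0.01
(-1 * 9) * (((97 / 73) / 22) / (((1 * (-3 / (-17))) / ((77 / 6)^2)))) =-888811 / 1752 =-507.31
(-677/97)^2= 458329/9409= 48.71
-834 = -834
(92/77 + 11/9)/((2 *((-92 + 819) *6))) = 0.00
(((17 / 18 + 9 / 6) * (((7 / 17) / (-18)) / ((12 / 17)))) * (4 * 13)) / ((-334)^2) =-1001 / 27108108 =-0.00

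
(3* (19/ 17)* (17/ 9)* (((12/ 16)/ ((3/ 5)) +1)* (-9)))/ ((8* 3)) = -171/ 32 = -5.34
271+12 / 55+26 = 16347 / 55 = 297.22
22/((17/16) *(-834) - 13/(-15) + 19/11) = -29040/1166261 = -0.02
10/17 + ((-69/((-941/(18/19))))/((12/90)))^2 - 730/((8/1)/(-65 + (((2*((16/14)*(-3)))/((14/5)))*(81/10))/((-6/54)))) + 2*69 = -10886209824709899/1065102591812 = -10220.81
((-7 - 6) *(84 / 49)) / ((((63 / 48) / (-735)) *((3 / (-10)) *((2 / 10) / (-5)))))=1040000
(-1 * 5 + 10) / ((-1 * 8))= -5 / 8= -0.62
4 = 4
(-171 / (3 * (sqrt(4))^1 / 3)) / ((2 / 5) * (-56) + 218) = -285 / 652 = -0.44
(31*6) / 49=186 / 49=3.80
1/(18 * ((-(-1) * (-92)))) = -1/1656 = -0.00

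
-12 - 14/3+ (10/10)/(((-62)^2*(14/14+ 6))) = -1345397/80724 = -16.67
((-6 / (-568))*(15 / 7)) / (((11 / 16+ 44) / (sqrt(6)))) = 36*sqrt(6) / 71071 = 0.00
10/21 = 0.48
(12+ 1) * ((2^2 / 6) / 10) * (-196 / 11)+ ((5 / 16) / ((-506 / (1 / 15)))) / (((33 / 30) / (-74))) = -5156227 / 333960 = -15.44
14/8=1.75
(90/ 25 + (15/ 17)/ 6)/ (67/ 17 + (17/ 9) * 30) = 1911/ 30910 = 0.06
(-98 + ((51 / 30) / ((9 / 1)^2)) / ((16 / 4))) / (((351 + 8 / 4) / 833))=-264479999 / 1143720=-231.25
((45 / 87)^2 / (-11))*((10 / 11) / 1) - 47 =-4785017 / 101761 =-47.02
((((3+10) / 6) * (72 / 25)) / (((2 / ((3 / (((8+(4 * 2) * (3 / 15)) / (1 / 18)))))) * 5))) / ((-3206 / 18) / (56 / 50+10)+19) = 5421 / 1492600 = 0.00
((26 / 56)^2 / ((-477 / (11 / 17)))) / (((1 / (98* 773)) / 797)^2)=-34574117246720051 / 32436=-1065918030790.48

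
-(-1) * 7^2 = 49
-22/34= -11/17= -0.65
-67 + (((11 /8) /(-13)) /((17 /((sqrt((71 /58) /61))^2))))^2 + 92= 978183172456361 /39127326873856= 25.00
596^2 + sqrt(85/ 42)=sqrt(3570)/ 42 + 355216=355217.42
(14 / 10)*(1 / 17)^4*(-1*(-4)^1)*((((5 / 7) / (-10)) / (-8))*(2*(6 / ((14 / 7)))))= 3 / 835210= 0.00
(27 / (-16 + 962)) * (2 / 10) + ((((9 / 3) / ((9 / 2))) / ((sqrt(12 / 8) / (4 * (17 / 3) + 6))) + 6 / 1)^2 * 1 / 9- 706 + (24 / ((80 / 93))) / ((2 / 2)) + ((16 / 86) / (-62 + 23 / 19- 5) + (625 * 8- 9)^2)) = 688 * sqrt(6) / 81 + 16104743041597168 / 646531875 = 24909454.76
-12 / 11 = -1.09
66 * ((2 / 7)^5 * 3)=6336 / 16807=0.38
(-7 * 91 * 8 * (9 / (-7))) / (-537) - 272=-50872 / 179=-284.20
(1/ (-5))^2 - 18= -449/ 25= -17.96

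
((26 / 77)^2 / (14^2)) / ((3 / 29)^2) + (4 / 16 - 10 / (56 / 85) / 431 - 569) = -640920412576 / 1126930959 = -568.73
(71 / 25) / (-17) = -71 / 425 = -0.17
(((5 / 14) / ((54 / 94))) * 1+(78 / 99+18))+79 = 409187 / 4158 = 98.41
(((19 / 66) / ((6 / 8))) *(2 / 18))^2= 1444 / 793881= 0.00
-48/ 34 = -24/ 17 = -1.41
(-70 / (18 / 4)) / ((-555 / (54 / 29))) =56 / 1073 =0.05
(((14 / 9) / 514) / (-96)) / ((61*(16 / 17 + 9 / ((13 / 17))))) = -1547 / 38047702752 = -0.00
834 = 834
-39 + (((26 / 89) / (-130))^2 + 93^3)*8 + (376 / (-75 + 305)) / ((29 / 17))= 849927969078391 / 132082675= 6434817.96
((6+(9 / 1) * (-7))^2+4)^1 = 3253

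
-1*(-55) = 55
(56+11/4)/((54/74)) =8695/108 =80.51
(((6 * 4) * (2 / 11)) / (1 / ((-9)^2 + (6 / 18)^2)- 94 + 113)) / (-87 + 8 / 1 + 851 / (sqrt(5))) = 3460200 / 26449751581 + 7454760 * sqrt(5) / 26449751581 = 0.00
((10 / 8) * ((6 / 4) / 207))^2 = 25 / 304704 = 0.00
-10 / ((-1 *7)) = 10 / 7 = 1.43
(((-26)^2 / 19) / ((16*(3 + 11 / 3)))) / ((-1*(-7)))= 507 / 10640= 0.05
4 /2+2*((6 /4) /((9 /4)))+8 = 34 /3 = 11.33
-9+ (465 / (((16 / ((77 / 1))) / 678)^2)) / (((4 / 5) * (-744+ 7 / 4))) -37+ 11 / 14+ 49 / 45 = -499018511393767 / 59855040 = -8337117.67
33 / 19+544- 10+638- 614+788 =25607 / 19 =1347.74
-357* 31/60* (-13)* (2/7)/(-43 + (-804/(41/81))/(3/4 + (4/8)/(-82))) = -417911/1328710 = -0.31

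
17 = 17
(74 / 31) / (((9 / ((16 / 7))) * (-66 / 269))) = -159248 / 64449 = -2.47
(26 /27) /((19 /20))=520 /513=1.01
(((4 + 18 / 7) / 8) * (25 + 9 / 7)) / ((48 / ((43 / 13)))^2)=978121 / 9539712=0.10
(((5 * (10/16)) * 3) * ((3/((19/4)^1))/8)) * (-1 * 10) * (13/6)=-4875/304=-16.04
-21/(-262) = 21/262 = 0.08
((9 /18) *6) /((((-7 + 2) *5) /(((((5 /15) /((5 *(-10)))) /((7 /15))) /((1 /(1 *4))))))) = 6 /875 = 0.01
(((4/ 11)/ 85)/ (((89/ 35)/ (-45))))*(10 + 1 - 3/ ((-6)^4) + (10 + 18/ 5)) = -371917/ 199716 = -1.86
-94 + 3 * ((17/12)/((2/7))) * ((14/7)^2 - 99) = -12057/8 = -1507.12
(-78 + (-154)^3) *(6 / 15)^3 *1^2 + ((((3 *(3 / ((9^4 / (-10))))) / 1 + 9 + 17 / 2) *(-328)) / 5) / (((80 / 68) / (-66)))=-5145451198 / 30375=-169397.57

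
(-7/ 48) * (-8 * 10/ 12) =35/ 36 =0.97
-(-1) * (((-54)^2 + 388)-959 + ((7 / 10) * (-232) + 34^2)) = 16693 / 5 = 3338.60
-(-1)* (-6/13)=-6/13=-0.46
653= 653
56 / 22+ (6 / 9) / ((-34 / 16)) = 1252 / 561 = 2.23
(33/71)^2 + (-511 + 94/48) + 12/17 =-1045064129/2056728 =-508.12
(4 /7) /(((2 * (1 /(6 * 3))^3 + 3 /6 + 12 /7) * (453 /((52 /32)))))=6318 /6825955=0.00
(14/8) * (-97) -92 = -1047/4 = -261.75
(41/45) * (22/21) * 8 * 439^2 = 1390674736/945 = 1471613.48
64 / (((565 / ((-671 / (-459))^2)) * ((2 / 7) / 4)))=403415936 / 119034765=3.39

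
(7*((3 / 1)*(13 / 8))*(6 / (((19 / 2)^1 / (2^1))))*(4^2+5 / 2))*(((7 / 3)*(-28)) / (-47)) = 989898 / 893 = 1108.51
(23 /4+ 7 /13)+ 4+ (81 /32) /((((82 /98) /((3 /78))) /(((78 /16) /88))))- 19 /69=16602631427 /1657024512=10.02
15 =15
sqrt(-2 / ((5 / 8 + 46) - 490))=4* sqrt(3547) / 3547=0.07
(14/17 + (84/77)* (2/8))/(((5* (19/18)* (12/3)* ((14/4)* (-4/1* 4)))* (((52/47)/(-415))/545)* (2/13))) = 3922553025/3183488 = 1232.16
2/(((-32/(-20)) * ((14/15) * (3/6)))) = 75/28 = 2.68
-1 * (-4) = 4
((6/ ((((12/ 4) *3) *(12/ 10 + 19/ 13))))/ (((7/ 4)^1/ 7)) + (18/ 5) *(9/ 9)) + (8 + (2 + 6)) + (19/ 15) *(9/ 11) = 123533/ 5709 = 21.64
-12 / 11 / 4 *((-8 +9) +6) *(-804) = 16884 / 11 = 1534.91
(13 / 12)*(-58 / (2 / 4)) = -377 / 3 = -125.67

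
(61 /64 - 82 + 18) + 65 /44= -43345 /704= -61.57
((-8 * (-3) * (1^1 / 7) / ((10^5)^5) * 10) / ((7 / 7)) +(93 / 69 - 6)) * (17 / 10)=-1591624999999999999999998827 / 201250000000000000000000000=-7.91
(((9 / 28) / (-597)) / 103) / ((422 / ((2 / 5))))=-3 / 605481380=-0.00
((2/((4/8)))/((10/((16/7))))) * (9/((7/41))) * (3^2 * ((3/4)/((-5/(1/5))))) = -13.01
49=49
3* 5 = 15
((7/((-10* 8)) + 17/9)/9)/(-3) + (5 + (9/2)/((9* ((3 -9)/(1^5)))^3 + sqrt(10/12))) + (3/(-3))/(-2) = 15713394844672013/2892078453468240 -9* sqrt(30)/297538935542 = 5.43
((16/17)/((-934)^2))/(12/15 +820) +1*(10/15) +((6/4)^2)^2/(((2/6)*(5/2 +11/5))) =2787630827971/715134767544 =3.90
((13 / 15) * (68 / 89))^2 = 781456 / 1782225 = 0.44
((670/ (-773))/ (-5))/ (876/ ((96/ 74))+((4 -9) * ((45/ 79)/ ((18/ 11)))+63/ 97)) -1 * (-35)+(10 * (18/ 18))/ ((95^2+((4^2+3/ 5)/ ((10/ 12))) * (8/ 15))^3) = 805520056647161953944003261821/ 23014689678293403224807116041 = 35.00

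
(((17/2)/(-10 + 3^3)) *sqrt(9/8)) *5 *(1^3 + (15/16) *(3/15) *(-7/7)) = 195 *sqrt(2)/128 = 2.15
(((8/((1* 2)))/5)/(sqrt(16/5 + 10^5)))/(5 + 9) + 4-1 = sqrt(156255)/2187570 + 3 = 3.00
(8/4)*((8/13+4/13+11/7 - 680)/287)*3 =-369918/26117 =-14.16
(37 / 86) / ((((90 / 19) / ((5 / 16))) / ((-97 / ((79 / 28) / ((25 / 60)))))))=-2386685 / 5870016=-0.41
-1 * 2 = -2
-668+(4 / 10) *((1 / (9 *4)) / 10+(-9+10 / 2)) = -602639 / 900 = -669.60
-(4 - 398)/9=394/9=43.78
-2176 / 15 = -145.07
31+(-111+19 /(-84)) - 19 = -8335 /84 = -99.23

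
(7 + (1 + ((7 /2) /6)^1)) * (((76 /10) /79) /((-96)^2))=1957 /21841920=0.00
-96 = -96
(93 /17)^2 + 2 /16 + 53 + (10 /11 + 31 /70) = 75129941 /890120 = 84.40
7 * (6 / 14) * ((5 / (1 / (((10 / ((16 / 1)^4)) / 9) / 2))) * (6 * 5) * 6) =375 / 16384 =0.02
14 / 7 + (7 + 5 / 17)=158 / 17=9.29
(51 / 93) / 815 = 17 / 25265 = 0.00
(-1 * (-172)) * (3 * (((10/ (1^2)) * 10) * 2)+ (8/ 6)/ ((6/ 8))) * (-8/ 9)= -7452416/ 81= -92005.14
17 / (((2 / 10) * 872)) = 85 / 872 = 0.10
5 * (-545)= -2725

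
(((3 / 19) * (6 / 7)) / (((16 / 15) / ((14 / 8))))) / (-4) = -0.06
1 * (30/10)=3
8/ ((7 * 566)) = 4/ 1981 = 0.00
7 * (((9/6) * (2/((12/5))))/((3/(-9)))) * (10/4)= -525/8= -65.62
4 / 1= 4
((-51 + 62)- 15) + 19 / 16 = -45 / 16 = -2.81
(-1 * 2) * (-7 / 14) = 1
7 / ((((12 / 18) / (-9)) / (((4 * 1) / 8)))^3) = -137781 / 64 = -2152.83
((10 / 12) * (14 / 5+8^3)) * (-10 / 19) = -4290 / 19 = -225.79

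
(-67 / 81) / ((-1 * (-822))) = -67 / 66582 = -0.00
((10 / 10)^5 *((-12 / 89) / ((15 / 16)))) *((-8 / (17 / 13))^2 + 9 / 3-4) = -673728 / 128605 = -5.24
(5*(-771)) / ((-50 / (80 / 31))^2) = -49344 / 4805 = -10.27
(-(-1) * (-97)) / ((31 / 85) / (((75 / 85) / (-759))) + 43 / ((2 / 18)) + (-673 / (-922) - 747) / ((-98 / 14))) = -15650950 / 29025253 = -0.54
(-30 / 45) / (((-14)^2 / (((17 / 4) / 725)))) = -17 / 852600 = -0.00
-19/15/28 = -19/420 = -0.05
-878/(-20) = 43.90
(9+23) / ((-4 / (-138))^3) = 1314036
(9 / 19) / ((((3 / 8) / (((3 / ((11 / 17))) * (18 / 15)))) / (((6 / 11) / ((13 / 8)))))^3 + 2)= 540800018546688 / 2292621639938891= 0.24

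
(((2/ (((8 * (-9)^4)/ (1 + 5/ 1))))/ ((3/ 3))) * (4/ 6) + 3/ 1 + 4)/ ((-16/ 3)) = -1.31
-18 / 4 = -9 / 2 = -4.50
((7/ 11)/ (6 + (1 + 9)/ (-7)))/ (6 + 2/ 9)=63/ 2816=0.02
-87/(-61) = 87/61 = 1.43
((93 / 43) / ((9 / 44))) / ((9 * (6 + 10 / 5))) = 341 / 2322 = 0.15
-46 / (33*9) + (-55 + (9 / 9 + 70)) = 4706 / 297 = 15.85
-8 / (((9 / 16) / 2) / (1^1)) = -256 / 9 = -28.44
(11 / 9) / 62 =11 / 558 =0.02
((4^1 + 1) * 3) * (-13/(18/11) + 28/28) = -625/6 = -104.17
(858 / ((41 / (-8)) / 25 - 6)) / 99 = -5200 / 3723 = -1.40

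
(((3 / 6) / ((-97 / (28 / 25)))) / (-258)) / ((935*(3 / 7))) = 49 / 877474125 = 0.00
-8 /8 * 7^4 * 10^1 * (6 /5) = -28812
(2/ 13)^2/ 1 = 4/ 169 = 0.02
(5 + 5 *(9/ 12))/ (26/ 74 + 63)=1295/ 9376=0.14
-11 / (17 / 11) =-121 / 17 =-7.12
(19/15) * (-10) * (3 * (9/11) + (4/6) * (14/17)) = -64030/1683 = -38.05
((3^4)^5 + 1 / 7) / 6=12203745404 / 21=581130733.52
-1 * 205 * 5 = -1025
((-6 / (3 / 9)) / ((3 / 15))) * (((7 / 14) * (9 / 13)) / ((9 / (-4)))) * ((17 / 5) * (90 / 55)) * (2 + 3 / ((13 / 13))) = 55080 / 143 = 385.17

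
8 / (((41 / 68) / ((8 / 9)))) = 4352 / 369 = 11.79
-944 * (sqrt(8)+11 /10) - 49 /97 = -1888 * sqrt(2) - 503869 /485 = -3708.94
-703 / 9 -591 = -6022 / 9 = -669.11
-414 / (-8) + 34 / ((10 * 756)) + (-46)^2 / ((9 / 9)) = 2167.75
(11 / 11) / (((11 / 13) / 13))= 169 / 11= 15.36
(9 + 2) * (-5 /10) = -11 /2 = -5.50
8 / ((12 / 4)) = 8 / 3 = 2.67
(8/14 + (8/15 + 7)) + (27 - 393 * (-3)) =127481/105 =1214.10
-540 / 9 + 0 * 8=-60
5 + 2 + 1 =8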